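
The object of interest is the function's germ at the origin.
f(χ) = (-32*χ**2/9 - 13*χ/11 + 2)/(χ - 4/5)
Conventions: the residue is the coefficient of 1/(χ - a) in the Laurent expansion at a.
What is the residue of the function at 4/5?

The residue is -3022/2475.

At the order-1 pole 4/5 set g(χ) = (χ - (4/5))*f(χ) = -32*χ**2/9 - 13*χ/11 + 2.
Simple pole: residue = g(a) at a = 4/5, which is -3022/2475.


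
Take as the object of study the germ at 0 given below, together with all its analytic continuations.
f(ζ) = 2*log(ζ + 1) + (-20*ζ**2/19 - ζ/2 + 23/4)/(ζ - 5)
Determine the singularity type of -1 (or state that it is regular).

The point is a logarithmic branch point.

The term (2)*log(1 - ζ/(-1)) has argument 1 - -1/(-1) = 0 at -1: a logarithmic (infinitely-sheeted) branch point; the remaining terms are analytic or single-valued there.


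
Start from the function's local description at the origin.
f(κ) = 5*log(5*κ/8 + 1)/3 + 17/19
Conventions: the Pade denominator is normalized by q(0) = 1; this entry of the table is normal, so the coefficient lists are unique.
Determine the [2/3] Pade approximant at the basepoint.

The Pade approximant has numerator coefficients [17/19, 28619/17024, 308885/612864]; denominator coefficients [1, 1921/2688, 2045/21504, -2375/1032192].

Taylor coefficients needed (expand at 0): a_0 = 17/19, a_1 = 25/24, a_2 = -125/384, a_3 = 625/4608, a_4 = -3125/49152, a_5 = 3125/98304.
Write the denominator as Q(κ) = 1 + q1*κ + q2*κ^2 + q3*κ^3. Requiring Q*f - P = O(κ^6) with deg P <= 2 kills the coefficients of κ^3..κ^5 in Q*f:
  κ^3: a_3 + q1*a_2 + q2*a_1 + q3*a_0 = 0, i.e. 625/4608 + (-125/384)*q1 + (25/24)*q2 + (17/19)*q3 = 0.
  κ^4: a_4 + q1*a_3 + q2*a_2 + q3*a_1 = 0, i.e. -3125/49152 + (625/4608)*q1 + (-125/384)*q2 + (25/24)*q3 = 0.
  κ^5: a_5 + q1*a_4 + q2*a_3 + q3*a_2 = 0, i.e. 3125/98304 + (-3125/49152)*q1 + (625/4608)*q2 + (-125/384)*q3 = 0.
Solving this linear system: q1 = 1921/2688, q2 = 2045/21504, q3 = -2375/1032192.
The numerator is Q*f truncated at degree 2: P0 = a_0 = 17/19; P1 = a_1 + q1*a_0 = 28619/17024; P2 = a_2 + q1*a_1 + q2*a_0 = 308885/612864.


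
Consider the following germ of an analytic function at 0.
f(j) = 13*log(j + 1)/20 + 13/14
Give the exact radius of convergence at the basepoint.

Branch term (13/20)*log(1 - j/(-1)): its argument vanishes at j = -1, a logarithmic branch point, modulus 1.
The radius of convergence is the smallest modulus among the singular points: 1.

The radius of convergence is 1.


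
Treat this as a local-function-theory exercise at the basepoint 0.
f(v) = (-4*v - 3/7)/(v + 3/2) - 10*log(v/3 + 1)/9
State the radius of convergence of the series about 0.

Denominator factor (v + 3/2): pole of order 1 at -3/2, modulus 3/2.
Branch term (-10/9)*log(1 - v/(-3)): its argument vanishes at v = -3, a logarithmic branch point, modulus 3.
The radius of convergence is the smallest modulus among the singular points: 3/2.

The radius of convergence is 3/2.


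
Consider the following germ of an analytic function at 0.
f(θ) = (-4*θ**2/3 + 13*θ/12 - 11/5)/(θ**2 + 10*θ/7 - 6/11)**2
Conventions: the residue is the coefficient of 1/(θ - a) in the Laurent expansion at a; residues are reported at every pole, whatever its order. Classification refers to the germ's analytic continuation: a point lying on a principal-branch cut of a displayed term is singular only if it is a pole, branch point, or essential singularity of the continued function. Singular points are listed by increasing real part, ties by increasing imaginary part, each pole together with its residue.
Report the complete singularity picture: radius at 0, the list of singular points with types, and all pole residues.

Radius of convergence at 0: -5/7 + (1/77)*sqrt(6259).
At -5/7 - (1/77)*sqrt(6259): a pole of order 2; residue -(508571/77702640)*sqrt(6259).
At -5/7 + (1/77)*sqrt(6259): a pole of order 2; residue (508571/77702640)*sqrt(6259).

Denominator factor (θ**2 + 10*θ/7 - 6/11)^2: discriminant 2276/539, real irrational roots -5/7 + (1/77)*sqrt(6259) and -5/7 - (1/77)*sqrt(6259); poles of order 2, moduli -5/7 + (1/77)*sqrt(6259) and 5/7 + (1/77)*sqrt(6259).
The radius of convergence is the smallest modulus among the singular points: -5/7 + (1/77)*sqrt(6259).
The factor θ**2 + 10*θ/7 - 6/11 splits as (θ - a)(θ - a') with a = -5/7 - (1/77)*sqrt(6259), a' = -5/7 + (1/77)*sqrt(6259). At the order-2 pole a set g(θ) = (θ - a)^2*f(θ) = [-4*θ**2/3 + 13*θ/12 - 11/5] / (θ - a')^2.
Order-2 pole: residue = g'(a); g'(-5/7 - (1/77)*sqrt(6259)) = -(508571/77702640)*sqrt(6259), so the residue is -(508571/77702640)*sqrt(6259).
The factor θ**2 + 10*θ/7 - 6/11 splits as (θ - a)(θ - a') with a = -5/7 + (1/77)*sqrt(6259), a' = -5/7 - (1/77)*sqrt(6259). At the order-2 pole a set g(θ) = (θ - a)^2*f(θ) = [-4*θ**2/3 + 13*θ/12 - 11/5] / (θ - a')^2.
Order-2 pole: residue = g'(a); g'(-5/7 + (1/77)*sqrt(6259)) = (508571/77702640)*sqrt(6259), so the residue is (508571/77702640)*sqrt(6259).
List the singular points by increasing real part (a conjugate pair: the negative imaginary part first).


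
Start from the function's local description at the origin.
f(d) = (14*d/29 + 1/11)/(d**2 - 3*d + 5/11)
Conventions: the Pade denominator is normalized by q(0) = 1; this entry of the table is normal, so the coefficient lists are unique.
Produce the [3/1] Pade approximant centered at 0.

Taylor coefficients needed (expand at 0): a_0 = 1/5, a_1 = 1727/725, a_2 = 55396/3625, a_3 = 1733083/18125, a_4 = 54144959/90625.
Write the denominator as Q(d) = 1 + q1*d. Requiring Q*f - P = O(d^5) with deg P <= 3 kills the coefficients of d^4..d^4 in Q*f:
  d^4: a_4 + q1*a_3 = 0, i.e. 54144959/90625 + (1733083/18125)*q1 = 0.
Solving this linear system: q1 = -447479/71615.
The numerator is Q*f truncated at degree 3: P0 = a_0 = 1/5; P1 = a_1 + q1*a_0 = 2351786/2076835; P2 = a_2 + q1*a_1 = 825627/2076835; P3 = a_3 + q1*a_2 = 275209/2076835.

The Pade approximant has numerator coefficients [1/5, 2351786/2076835, 825627/2076835, 275209/2076835]; denominator coefficients [1, -447479/71615].


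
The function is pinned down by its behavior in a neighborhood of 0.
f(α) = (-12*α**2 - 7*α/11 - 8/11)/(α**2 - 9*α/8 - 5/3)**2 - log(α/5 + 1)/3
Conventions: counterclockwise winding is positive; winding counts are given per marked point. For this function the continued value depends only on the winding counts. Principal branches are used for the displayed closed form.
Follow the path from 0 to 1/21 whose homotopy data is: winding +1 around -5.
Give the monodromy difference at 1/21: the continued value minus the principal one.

Continued minus principal equals -(2/3)*pi*i.

The rational part is single-valued and drops out of the difference; each branch term changes only by its own monodromy.
(-1/3)*log(1 - α/(-5)): each positive loop around -5 adds 2*pi*i to the log, so winding +1 contributes (-1/3)*(1)*2*pi*i = -(2/3)*pi*i.
Summing the contributions at α = 1/21 gives -(2/3)*pi*i.


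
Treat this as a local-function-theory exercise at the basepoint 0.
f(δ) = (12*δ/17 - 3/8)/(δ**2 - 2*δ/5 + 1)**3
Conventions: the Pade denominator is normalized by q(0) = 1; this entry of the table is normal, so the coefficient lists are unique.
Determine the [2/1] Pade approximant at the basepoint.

The Pade approximant has numerator coefficients [-3/8, 58763/207060, 113741/71400]; denominator coefficients [1, -136/1827].

Taylor coefficients needed (expand at 0): a_0 = -3/8, a_1 = 87/340, a_2 = 5481/3400, a_3 = 3/25.
Write the denominator as Q(δ) = 1 + q1*δ. Requiring Q*f - P = O(δ^4) with deg P <= 2 kills the coefficients of δ^3..δ^3 in Q*f:
  δ^3: a_3 + q1*a_2 = 0, i.e. 3/25 + (5481/3400)*q1 = 0.
Solving this linear system: q1 = -136/1827.
The numerator is Q*f truncated at degree 2: P0 = a_0 = -3/8; P1 = a_1 + q1*a_0 = 58763/207060; P2 = a_2 + q1*a_1 = 113741/71400.


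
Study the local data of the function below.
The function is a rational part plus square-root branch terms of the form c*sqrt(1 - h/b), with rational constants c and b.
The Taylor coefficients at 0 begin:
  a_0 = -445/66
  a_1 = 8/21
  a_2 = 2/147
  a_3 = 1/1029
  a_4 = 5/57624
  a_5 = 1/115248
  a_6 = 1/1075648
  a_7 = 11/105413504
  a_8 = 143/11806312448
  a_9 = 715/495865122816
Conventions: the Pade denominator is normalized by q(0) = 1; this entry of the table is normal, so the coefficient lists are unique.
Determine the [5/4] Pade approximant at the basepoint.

The Pade approximant has numerator coefficients [-445/66, 533/231, -2039/7392, 695/51744, -9265/40567296, 1/1613472]; denominator coefficients [1, -2/7, 3/112, -5/5488, 5/614656].

Taylor coefficients needed (read off): a_0 = -445/66, a_1 = 8/21, a_2 = 2/147, a_3 = 1/1029, a_4 = 5/57624, a_5 = 1/115248, a_6 = 1/1075648, a_7 = 11/105413504, a_8 = 143/11806312448, a_9 = 715/495865122816.
Write the denominator as Q(h) = 1 + q1*h + q2*h^2 + q3*h^3 + q4*h^4. Requiring Q*f - P = O(h^10) with deg P <= 5 kills the coefficients of h^6..h^9 in Q*f:
  h^6: a_6 + q1*a_5 + q2*a_4 + q3*a_3 + q4*a_2 = 0, i.e. 1/1075648 + (1/115248)*q1 + (5/57624)*q2 + (1/1029)*q3 + (2/147)*q4 = 0.
  h^7: a_7 + q1*a_6 + q2*a_5 + q3*a_4 + q4*a_3 = 0, i.e. 11/105413504 + (1/1075648)*q1 + (1/115248)*q2 + (5/57624)*q3 + (1/1029)*q4 = 0.
  h^8: a_8 + q1*a_7 + q2*a_6 + q3*a_5 + q4*a_4 = 0, i.e. 143/11806312448 + (11/105413504)*q1 + (1/1075648)*q2 + (1/115248)*q3 + (5/57624)*q4 = 0.
  h^9: a_9 + q1*a_8 + q2*a_7 + q3*a_6 + q4*a_5 = 0, i.e. 715/495865122816 + (143/11806312448)*q1 + (11/105413504)*q2 + (1/1075648)*q3 + (1/115248)*q4 = 0.
Solving this linear system: q1 = -2/7, q2 = 3/112, q3 = -5/5488, q4 = 5/614656.
The numerator is Q*f truncated at degree 5: P0 = a_0 = -445/66; P1 = a_1 + q1*a_0 = 533/231; P2 = a_2 + q1*a_1 + q2*a_0 = -2039/7392; P3 = a_3 + q1*a_2 + q2*a_1 + q3*a_0 = 695/51744; P4 = a_4 + q1*a_3 + q2*a_2 + q3*a_1 + q4*a_0 = -9265/40567296; P5 = a_5 + q1*a_4 + q2*a_3 + q3*a_2 + q4*a_1 = 1/1613472.


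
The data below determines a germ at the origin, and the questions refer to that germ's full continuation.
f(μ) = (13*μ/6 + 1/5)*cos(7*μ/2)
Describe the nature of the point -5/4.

The point is a regular point.

There is no denominator, hence no pole anywhere.
The factor cos(7*μ/2) is entire.
So the germ continues analytically to -5/4.


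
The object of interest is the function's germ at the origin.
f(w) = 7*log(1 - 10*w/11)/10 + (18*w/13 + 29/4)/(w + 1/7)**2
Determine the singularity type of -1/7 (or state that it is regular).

The point is a pole of order 2.

The denominator factor w + 1/7 vanishes at -1/7 and appears to the power 2; the numerator there equals 2567/364, nonzero, and no other factor vanishes.
The branch terms are analytic at this point.
Hence a pole whose order is the multiplicity, 2.


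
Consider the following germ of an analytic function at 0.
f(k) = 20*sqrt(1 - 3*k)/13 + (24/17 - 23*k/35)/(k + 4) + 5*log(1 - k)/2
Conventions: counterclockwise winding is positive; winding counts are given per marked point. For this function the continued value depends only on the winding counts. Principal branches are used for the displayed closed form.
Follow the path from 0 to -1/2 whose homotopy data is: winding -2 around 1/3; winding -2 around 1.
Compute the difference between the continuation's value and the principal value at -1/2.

The rational part is single-valued and drops out of the difference; each branch term changes only by its own monodromy.
(20/13)*sqrt(1 - k/(1/3)): winding -2 is even, the square root returns to the same sheet, contribution 0.
(5/2)*log(1 - k/(1)): each positive loop around 1 adds 2*pi*i to the log, so winding -2 contributes (5/2)*(-2)*2*pi*i = -(10)*pi*i.
Summing the contributions at k = -1/2 gives -(10)*pi*i.

Continued minus principal equals -(10)*pi*i.


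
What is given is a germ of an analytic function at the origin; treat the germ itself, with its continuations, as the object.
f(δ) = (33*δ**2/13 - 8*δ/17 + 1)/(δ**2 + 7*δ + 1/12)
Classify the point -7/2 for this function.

Denominator factors: δ**2 + 7*δ + 1/12 = -73/6 at δ = -7/2 — none vanishes.
So the germ continues analytically to -7/2.

The point is a regular point.


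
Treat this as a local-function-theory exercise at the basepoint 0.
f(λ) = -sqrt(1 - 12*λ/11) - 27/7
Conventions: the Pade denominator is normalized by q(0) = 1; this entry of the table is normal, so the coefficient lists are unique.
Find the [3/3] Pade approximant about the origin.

The Pade approximant has numerator coefficients [-34/7, 552/77, -2340/847, 2052/9317]; denominator coefficients [1, -15/11, 54/121, -27/1331].

Taylor coefficients needed (expand at 0): a_0 = -34/7, a_1 = 6/11, a_2 = 18/121, a_3 = 108/1331, a_4 = 810/14641, a_5 = 6804/161051, a_6 = 61236/1771561.
Write the denominator as Q(λ) = 1 + q1*λ + q2*λ^2 + q3*λ^3. Requiring Q*f - P = O(λ^7) with deg P <= 3 kills the coefficients of λ^4..λ^6 in Q*f:
  λ^4: a_4 + q1*a_3 + q2*a_2 + q3*a_1 = 0, i.e. 810/14641 + (108/1331)*q1 + (18/121)*q2 + (6/11)*q3 = 0.
  λ^5: a_5 + q1*a_4 + q2*a_3 + q3*a_2 = 0, i.e. 6804/161051 + (810/14641)*q1 + (108/1331)*q2 + (18/121)*q3 = 0.
  λ^6: a_6 + q1*a_5 + q2*a_4 + q3*a_3 = 0, i.e. 61236/1771561 + (6804/161051)*q1 + (810/14641)*q2 + (108/1331)*q3 = 0.
Solving this linear system: q1 = -15/11, q2 = 54/121, q3 = -27/1331.
The numerator is Q*f truncated at degree 3: P0 = a_0 = -34/7; P1 = a_1 + q1*a_0 = 552/77; P2 = a_2 + q1*a_1 + q2*a_0 = -2340/847; P3 = a_3 + q1*a_2 + q2*a_1 + q3*a_0 = 2052/9317.


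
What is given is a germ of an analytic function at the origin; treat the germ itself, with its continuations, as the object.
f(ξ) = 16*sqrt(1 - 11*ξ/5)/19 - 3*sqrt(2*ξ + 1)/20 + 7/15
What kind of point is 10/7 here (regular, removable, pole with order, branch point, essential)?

The point is a regular point.

There is no denominator, hence no pole anywhere.
Branch term sqrt(1 - ξ/(-1/2)): argument at 10/7 is 27/7, nonzero, so 10/7 is not its branch point (a point on a principal cut is still regular for the continued germ).
Branch term sqrt(1 - ξ/(5/11)): argument at 10/7 is -15/7, nonzero, so 10/7 is not its branch point (a point on a principal cut is still regular for the continued germ).
So the germ continues analytically to 10/7.


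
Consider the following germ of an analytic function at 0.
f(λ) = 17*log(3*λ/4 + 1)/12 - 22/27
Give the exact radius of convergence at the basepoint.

Branch term (17/12)*log(1 - λ/(-4/3)): its argument vanishes at λ = -4/3, a logarithmic branch point, modulus 4/3.
The radius of convergence is the smallest modulus among the singular points: 4/3.

The radius of convergence is 4/3.


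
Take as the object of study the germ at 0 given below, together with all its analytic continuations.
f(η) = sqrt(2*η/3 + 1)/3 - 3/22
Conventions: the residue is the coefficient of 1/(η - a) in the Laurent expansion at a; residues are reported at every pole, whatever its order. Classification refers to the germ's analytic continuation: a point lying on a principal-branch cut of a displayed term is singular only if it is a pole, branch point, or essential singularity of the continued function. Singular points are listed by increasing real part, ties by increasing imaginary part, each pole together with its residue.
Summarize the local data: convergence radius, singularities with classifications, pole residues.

Radius of convergence at 0: 3/2.
At -3/2: an algebraic (square-root) branch point.

Branch term (1/3)*sqrt(1 - η/(-3/2)): its argument vanishes at η = -3/2, a square-root branch point, modulus 3/2.
The radius of convergence is the smallest modulus among the singular points: 3/2.


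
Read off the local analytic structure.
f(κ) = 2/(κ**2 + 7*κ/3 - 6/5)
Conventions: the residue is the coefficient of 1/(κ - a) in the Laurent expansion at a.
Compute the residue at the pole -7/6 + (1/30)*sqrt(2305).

The factor κ**2 + 7*κ/3 - 6/5 splits as (κ - a)(κ - a') with a = -7/6 + (1/30)*sqrt(2305), a' = -7/6 - (1/30)*sqrt(2305). At the order-1 pole a set g(κ) = (κ - a)*f(κ) = [2] / (κ - a').
Simple pole: residue = g(a) at a = -7/6 + (1/30)*sqrt(2305), which is (6/461)*sqrt(2305).

The residue is (6/461)*sqrt(2305).


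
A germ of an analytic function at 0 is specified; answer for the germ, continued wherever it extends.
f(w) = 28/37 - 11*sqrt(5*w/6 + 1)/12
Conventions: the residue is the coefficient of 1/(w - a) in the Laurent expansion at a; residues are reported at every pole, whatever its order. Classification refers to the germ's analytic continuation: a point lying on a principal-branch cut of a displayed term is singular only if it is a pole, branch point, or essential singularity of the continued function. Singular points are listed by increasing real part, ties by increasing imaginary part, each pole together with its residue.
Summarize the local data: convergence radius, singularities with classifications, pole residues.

Branch term (-11/12)*sqrt(1 - w/(-6/5)): its argument vanishes at w = -6/5, a square-root branch point, modulus 6/5.
The radius of convergence is the smallest modulus among the singular points: 6/5.

Radius of convergence at 0: 6/5.
At -6/5: an algebraic (square-root) branch point.


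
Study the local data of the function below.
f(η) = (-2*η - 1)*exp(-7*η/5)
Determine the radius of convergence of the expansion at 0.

The factor exp(-7*η/5) is entire and contributes no finite singular point.
The polynomial part has no poles.
No finite singular points: the Taylor series at 0 converges everywhere.

The radius of convergence is infinite.


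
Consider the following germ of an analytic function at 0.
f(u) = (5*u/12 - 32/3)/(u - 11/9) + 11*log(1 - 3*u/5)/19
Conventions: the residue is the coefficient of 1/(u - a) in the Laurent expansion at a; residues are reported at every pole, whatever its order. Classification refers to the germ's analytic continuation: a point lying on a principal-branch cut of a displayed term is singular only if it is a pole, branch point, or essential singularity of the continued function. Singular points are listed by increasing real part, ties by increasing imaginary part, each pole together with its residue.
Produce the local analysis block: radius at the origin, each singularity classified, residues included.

Radius of convergence at 0: 11/9.
At 11/9: a pole of order 1; residue -1097/108.
At 5/3: a logarithmic branch point.

Denominator factor (u - 11/9): pole of order 1 at 11/9, modulus 11/9.
Branch term (11/19)*log(1 - u/(5/3)): its argument vanishes at u = 5/3, a logarithmic branch point, modulus 5/3.
The radius of convergence is the smallest modulus among the singular points: 11/9.
The branch term is analytic at 11/9 and contributes nothing to the residue; only the rational part matters.
At the order-1 pole 11/9 set g(u) = (u - (11/9))*(rational part) = 5*u/12 - 32/3.
Simple pole: residue = g(a) at a = 11/9, which is -1097/108.
List the singular points by increasing real part (a conjugate pair: the negative imaginary part first).


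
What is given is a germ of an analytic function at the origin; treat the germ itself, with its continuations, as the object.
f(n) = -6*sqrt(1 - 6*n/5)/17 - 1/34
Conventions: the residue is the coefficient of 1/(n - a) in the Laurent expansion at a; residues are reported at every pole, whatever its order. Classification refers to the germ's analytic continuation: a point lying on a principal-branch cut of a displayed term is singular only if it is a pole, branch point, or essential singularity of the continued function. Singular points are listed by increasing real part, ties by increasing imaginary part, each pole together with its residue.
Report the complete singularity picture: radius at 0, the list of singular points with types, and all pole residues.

Radius of convergence at 0: 5/6.
At 5/6: an algebraic (square-root) branch point.

Branch term (-6/17)*sqrt(1 - n/(5/6)): its argument vanishes at n = 5/6, a square-root branch point, modulus 5/6.
The radius of convergence is the smallest modulus among the singular points: 5/6.


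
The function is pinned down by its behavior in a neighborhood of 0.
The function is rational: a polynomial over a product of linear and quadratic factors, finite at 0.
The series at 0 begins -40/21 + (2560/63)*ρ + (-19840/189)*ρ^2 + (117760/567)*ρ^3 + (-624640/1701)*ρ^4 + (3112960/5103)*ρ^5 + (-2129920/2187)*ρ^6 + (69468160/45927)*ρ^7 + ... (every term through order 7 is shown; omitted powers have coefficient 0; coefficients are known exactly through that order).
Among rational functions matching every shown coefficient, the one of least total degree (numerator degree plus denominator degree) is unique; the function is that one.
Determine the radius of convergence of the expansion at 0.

No rational of total degree below 3 reproduces all 8 coefficients; solving the [1/2] Pade equations on them gives f(ρ) = (20*ρ - 15/14)/(ρ + 3/4)**2, whose expansion matches every shown term.
Denominator factor (ρ + 3/4)^2: pole of order 2 at -3/4, modulus 3/4.
The radius of convergence is the smallest modulus among the singular points: 3/4.

The radius of convergence is 3/4.


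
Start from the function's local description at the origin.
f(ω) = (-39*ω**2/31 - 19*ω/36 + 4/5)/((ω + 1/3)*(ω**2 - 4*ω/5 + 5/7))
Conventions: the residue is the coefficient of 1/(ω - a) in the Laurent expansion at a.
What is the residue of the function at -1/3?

The residue is 97979/127968.

At the order-1 pole -1/3 set g(ω) = (ω - (-1/3))*f(ω) = (-39*ω**2/31 - 19*ω/36 + 4/5)/(ω**2 - 4*ω/5 + 5/7).
Simple pole: residue = g(a) at a = -1/3, which is 97979/127968.


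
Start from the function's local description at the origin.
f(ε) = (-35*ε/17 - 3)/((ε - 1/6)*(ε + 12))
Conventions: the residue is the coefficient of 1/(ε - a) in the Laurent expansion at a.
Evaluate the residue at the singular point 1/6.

The residue is -341/1241.

At the order-1 pole 1/6 set g(ε) = (ε - (1/6))*f(ε) = (-35*ε/17 - 3)/(ε + 12).
Simple pole: residue = g(a) at a = 1/6, which is -341/1241.


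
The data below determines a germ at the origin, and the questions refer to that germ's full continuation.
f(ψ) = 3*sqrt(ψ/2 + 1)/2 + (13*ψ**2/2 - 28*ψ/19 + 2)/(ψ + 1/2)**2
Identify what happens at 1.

Denominator factors: ψ + 1/2 = 3/2 at ψ = 1 — none vanishes.
Branch term sqrt(1 - ψ/(-2)): argument at 1 is 3/2, nonzero, so 1 is not its branch point (a point on a principal cut is still regular for the continued germ).
So the germ continues analytically to 1.

The point is a regular point.


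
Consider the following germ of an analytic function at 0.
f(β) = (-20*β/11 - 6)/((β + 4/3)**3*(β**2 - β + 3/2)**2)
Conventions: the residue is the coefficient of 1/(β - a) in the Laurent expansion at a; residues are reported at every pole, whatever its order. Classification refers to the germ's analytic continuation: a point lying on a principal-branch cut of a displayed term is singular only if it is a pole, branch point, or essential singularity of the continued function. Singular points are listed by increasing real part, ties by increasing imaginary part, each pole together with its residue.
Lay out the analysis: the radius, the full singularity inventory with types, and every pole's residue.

Radius of convergence at 0: (1/2)*sqrt(6).
At -4/3: a pole of order 3; residue -199454400/522041531.
At (1/2) - ((1/2)*sqrt(5))*i: a pole of order 2; residue (99727200/522041531) - ((1068346152/13051038275)*sqrt(5))*i.
At (1/2) + ((1/2)*sqrt(5))*i: a pole of order 2; residue (99727200/522041531) + ((1068346152/13051038275)*sqrt(5))*i.


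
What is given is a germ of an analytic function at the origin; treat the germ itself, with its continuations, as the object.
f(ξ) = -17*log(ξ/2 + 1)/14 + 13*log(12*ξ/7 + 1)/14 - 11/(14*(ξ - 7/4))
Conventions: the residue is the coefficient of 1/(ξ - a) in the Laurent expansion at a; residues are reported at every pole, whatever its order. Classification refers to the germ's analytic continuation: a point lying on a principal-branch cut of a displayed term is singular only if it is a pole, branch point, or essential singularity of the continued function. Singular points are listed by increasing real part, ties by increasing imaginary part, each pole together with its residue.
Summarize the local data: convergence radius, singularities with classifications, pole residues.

Radius of convergence at 0: 7/12.
At -2: a logarithmic branch point.
At -7/12: a logarithmic branch point.
At 7/4: a pole of order 1; residue -11/14.

Denominator factor (ξ - 7/4): pole of order 1 at 7/4, modulus 7/4.
Branch term (-17/14)*log(1 - ξ/(-2)): its argument vanishes at ξ = -2, a logarithmic branch point, modulus 2.
Branch term (13/14)*log(1 - ξ/(-7/12)): its argument vanishes at ξ = -7/12, a logarithmic branch point, modulus 7/12.
The radius of convergence is the smallest modulus among the singular points: 7/12.
The branch terms are analytic at 7/4 and contribute nothing to the residue; only the rational part matters.
At the order-1 pole 7/4 set g(ξ) = (ξ - (7/4))*(rational part) = -11/14.
Simple pole: residue = g(a) at a = 7/4, which is -11/14.
List the singular points by increasing real part (a conjugate pair: the negative imaginary part first).


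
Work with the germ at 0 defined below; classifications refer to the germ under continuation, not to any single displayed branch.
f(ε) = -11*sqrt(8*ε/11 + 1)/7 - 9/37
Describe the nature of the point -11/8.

The term (-11/7)*sqrt(1 - ε/(-11/8)) has argument 1 - -11/8/(-11/8) = 0 at -11/8: a square-root (algebraic, two-sheeted) branch point; the remaining terms are analytic or single-valued there.

The point is an algebraic (square-root) branch point.


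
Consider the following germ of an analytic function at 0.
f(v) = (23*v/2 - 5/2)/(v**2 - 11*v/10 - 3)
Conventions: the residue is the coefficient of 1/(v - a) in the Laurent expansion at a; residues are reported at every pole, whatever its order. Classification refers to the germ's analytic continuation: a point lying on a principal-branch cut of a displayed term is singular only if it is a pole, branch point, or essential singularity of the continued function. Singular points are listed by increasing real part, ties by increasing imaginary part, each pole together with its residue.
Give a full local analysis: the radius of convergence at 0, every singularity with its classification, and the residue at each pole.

Radius of convergence at 0: -11/20 + (1/20)*sqrt(1321).
At 11/20 - (1/20)*sqrt(1321): a pole of order 1; residue 23/4 - (153/5284)*sqrt(1321).
At 11/20 + (1/20)*sqrt(1321): a pole of order 1; residue 23/4 + (153/5284)*sqrt(1321).

Denominator factor (v**2 - 11*v/10 - 3): discriminant 1321/100, real irrational roots 11/20 + (1/20)*sqrt(1321) and 11/20 - (1/20)*sqrt(1321); poles of order 1, moduli 11/20 + (1/20)*sqrt(1321) and -11/20 + (1/20)*sqrt(1321).
The radius of convergence is the smallest modulus among the singular points: -11/20 + (1/20)*sqrt(1321).
The factor v**2 - 11*v/10 - 3 splits as (v - a)(v - a') with a = 11/20 - (1/20)*sqrt(1321), a' = 11/20 + (1/20)*sqrt(1321). At the order-1 pole a set g(v) = (v - a)*f(v) = [23*v/2 - 5/2] / (v - a').
Simple pole: residue = g(a) at a = 11/20 - (1/20)*sqrt(1321), which is 23/4 - (153/5284)*sqrt(1321).
The factor v**2 - 11*v/10 - 3 splits as (v - a)(v - a') with a = 11/20 + (1/20)*sqrt(1321), a' = 11/20 - (1/20)*sqrt(1321). At the order-1 pole a set g(v) = (v - a)*f(v) = [23*v/2 - 5/2] / (v - a').
Simple pole: residue = g(a) at a = 11/20 + (1/20)*sqrt(1321), which is 23/4 + (153/5284)*sqrt(1321).
List the singular points by increasing real part (a conjugate pair: the negative imaginary part first).


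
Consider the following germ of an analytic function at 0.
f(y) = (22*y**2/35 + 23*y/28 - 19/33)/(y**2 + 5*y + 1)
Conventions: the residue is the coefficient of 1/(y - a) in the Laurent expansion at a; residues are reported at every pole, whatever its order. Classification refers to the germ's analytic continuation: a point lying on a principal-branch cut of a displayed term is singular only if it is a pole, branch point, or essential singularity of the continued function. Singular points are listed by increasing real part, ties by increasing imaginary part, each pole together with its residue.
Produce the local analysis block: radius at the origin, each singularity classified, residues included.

Denominator factor (y**2 + 5*y + 1): discriminant 21, real irrational roots -5/2 + (1/2)*sqrt(21) and -5/2 - (1/2)*sqrt(21); poles of order 1, moduli 5/2 - (1/2)*sqrt(21) and 5/2 + (1/2)*sqrt(21).
The radius of convergence is the smallest modulus among the singular points: 5/2 - (1/2)*sqrt(21).
The factor y**2 + 5*y + 1 splits as (y - a)(y - a') with a = -5/2 - (1/2)*sqrt(21), a' = -5/2 + (1/2)*sqrt(21). At the order-1 pole a set g(y) = (y - a)*f(y) = [22*y**2/35 + 23*y/28 - 19/33] / (y - a').
Simple pole: residue = g(a) at a = -5/2 - (1/2)*sqrt(21), which is -65/56 - (6071/27720)*sqrt(21).
The factor y**2 + 5*y + 1 splits as (y - a)(y - a') with a = -5/2 + (1/2)*sqrt(21), a' = -5/2 - (1/2)*sqrt(21). At the order-1 pole a set g(y) = (y - a)*f(y) = [22*y**2/35 + 23*y/28 - 19/33] / (y - a').
Simple pole: residue = g(a) at a = -5/2 + (1/2)*sqrt(21), which is -65/56 + (6071/27720)*sqrt(21).
List the singular points by increasing real part (a conjugate pair: the negative imaginary part first).

Radius of convergence at 0: 5/2 - (1/2)*sqrt(21).
At -5/2 - (1/2)*sqrt(21): a pole of order 1; residue -65/56 - (6071/27720)*sqrt(21).
At -5/2 + (1/2)*sqrt(21): a pole of order 1; residue -65/56 + (6071/27720)*sqrt(21).


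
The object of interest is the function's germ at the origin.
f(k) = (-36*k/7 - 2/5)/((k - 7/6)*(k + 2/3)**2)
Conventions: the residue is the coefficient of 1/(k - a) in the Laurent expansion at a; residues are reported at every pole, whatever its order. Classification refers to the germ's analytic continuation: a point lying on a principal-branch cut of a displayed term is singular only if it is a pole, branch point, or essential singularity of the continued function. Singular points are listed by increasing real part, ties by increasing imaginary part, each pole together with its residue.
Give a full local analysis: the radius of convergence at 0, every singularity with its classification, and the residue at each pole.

Denominator factor (k - 7/6): pole of order 1 at 7/6, modulus 7/6.
Denominator factor (k + 2/3)^2: pole of order 2 at -2/3, modulus 2/3.
The radius of convergence is the smallest modulus among the singular points: 2/3.
At the order-2 pole -2/3 set g(k) = (k - (-2/3))^2*f(k) = (-36*k/7 - 2/5)/(k - 7/6).
Order-2 pole: residue = g'(a); g'(-2/3) = 1152/605, so the residue is 1152/605.
At the order-1 pole 7/6 set g(k) = (k - (7/6))*f(k) = (-36*k/7 - 2/5)/(k + 2/3)**2.
Simple pole: residue = g(a) at a = 7/6, which is -1152/605.
List the singular points by increasing real part (a conjugate pair: the negative imaginary part first).

Radius of convergence at 0: 2/3.
At -2/3: a pole of order 2; residue 1152/605.
At 7/6: a pole of order 1; residue -1152/605.


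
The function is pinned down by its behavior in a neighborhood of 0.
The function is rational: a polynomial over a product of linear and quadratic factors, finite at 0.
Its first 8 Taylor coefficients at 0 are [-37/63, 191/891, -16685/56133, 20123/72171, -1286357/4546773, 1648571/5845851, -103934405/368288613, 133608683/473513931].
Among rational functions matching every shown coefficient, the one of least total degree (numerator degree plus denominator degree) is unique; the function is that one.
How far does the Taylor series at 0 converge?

No rational of total degree below 3 reproduces all 8 coefficients; solving the [1/2] Pade equations on them gives f(w) = (12*w/11 + 37/14)/((w - 9/2)*(w + 1)), whose expansion matches every shown term.
Denominator factor (w - 9/2): pole of order 1 at 9/2, modulus 9/2.
Denominator factor (w + 1): pole of order 1 at -1, modulus 1.
The radius of convergence is the smallest modulus among the singular points: 1.

The radius of convergence is 1.


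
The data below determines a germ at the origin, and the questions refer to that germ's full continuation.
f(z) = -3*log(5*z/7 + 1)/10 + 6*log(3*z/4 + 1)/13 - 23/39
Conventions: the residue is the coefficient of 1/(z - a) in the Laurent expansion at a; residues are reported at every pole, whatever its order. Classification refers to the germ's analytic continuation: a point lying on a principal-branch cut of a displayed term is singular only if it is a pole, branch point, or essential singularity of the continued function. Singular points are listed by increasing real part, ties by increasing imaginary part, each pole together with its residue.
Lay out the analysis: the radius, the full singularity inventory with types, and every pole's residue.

Radius of convergence at 0: 4/3.
At -7/5: a logarithmic branch point.
At -4/3: a logarithmic branch point.

Branch term (-3/10)*log(1 - z/(-7/5)): its argument vanishes at z = -7/5, a logarithmic branch point, modulus 7/5.
Branch term (6/13)*log(1 - z/(-4/3)): its argument vanishes at z = -4/3, a logarithmic branch point, modulus 4/3.
The radius of convergence is the smallest modulus among the singular points: 4/3.
List the singular points by increasing real part (a conjugate pair: the negative imaginary part first).


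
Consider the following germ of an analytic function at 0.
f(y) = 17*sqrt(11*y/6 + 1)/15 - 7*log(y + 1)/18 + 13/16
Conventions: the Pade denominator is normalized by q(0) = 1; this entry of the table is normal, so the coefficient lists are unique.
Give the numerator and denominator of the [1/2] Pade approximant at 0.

Taylor coefficients needed (expand at 0): a_0 = 467/240, a_1 = 13/20, a_2 = -1217/4320, a_3 = 15907/51840.
Write the denominator as Q(y) = 1 + q1*y + q2*y^2. Requiring Q*f - P = O(y^4) with deg P <= 1 kills the coefficients of y^2..y^3 in Q*f:
  y^2: a_2 + q1*a_1 + q2*a_0 = 0, i.e. -1217/4320 + (13/20)*q1 + (467/240)*q2 = 0.
  y^3: a_3 + q1*a_2 + q2*a_1 = 0, i.e. 15907/51840 + (-1217/4320)*q1 + (13/20)*q2 = 0.
Solving this linear system: q1 = 334717/416436, q2 = -77281/624654.
The numerator is Q*f truncated at degree 1: P0 = a_0 = 467/240; P1 = a_1 + q1*a_0 = 44255371/19988928.

The Pade approximant has numerator coefficients [467/240, 44255371/19988928]; denominator coefficients [1, 334717/416436, -77281/624654].


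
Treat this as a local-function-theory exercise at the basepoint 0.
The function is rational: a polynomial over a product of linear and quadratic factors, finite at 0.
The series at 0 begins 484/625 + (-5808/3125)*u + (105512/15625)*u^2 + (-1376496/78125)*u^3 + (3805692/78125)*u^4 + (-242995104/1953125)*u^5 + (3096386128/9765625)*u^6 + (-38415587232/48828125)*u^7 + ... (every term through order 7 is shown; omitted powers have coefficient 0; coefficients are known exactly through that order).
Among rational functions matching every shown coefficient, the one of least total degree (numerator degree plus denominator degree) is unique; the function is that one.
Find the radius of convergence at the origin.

No rational of total degree below 4 reproduces all 8 coefficients; solving the [0/4] Pade equations on them gives f(u) = 4/(25*(u - 1)**2*(u + 5/11)**2), whose expansion matches every shown term.
Denominator factor (u + 5/11)^2: pole of order 2 at -5/11, modulus 5/11.
Denominator factor (u - 1)^2: pole of order 2 at 1, modulus 1.
The radius of convergence is the smallest modulus among the singular points: 5/11.

The radius of convergence is 5/11.


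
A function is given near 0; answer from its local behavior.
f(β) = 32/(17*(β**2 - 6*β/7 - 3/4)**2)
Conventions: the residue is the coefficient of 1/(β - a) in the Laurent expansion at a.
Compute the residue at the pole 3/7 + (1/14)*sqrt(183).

The residue is -(21952/569313)*sqrt(183).

The factor β**2 - 6*β/7 - 3/4 splits as (β - a)(β - a') with a = 3/7 + (1/14)*sqrt(183), a' = 3/7 - (1/14)*sqrt(183). At the order-2 pole a set g(β) = (β - a)^2*f(β) = [32/17] / (β - a')^2.
Order-2 pole: residue = g'(a); g'(3/7 + (1/14)*sqrt(183)) = -(21952/569313)*sqrt(183), so the residue is -(21952/569313)*sqrt(183).


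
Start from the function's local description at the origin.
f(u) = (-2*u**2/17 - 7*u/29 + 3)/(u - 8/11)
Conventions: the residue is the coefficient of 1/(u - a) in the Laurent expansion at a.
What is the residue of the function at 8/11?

At the order-1 pole 8/11 set g(u) = (u - (8/11))*f(u) = -2*u**2/17 - 7*u/29 + 3.
Simple pole: residue = g(a) at a = 8/11, which is 164775/59653.

The residue is 164775/59653.


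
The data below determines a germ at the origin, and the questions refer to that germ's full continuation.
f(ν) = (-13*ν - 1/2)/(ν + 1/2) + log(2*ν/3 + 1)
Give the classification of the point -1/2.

The denominator factor ν + 1/2 vanishes at -1/2 and appears to the power 1; the numerator there equals 6, nonzero, and no other factor vanishes.
The branch terms are analytic at this point.
Hence a pole whose order is the multiplicity, 1.

The point is a pole of order 1.


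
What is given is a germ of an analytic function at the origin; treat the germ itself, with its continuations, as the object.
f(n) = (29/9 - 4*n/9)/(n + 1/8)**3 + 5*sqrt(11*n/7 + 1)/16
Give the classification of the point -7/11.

The point is an algebraic (square-root) branch point.

The term (5/16)*sqrt(1 - n/(-7/11)) has argument 1 - -7/11/(-7/11) = 0 at -7/11: a square-root (algebraic, two-sheeted) branch point; the remaining terms are analytic or single-valued there.


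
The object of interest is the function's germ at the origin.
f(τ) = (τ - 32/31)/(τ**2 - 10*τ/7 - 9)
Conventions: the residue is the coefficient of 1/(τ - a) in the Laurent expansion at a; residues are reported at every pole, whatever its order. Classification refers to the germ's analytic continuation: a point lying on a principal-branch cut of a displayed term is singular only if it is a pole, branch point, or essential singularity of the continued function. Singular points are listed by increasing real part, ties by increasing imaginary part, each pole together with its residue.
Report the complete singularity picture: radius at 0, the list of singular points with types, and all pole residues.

Denominator factor (τ**2 - 10*τ/7 - 9): discriminant 1864/49, real irrational roots 5/7 + (1/7)*sqrt(466) and 5/7 - (1/7)*sqrt(466); poles of order 1, moduli 5/7 + (1/7)*sqrt(466) and -5/7 + (1/7)*sqrt(466).
The radius of convergence is the smallest modulus among the singular points: -5/7 + (1/7)*sqrt(466).
The factor τ**2 - 10*τ/7 - 9 splits as (τ - a)(τ - a') with a = 5/7 - (1/7)*sqrt(466), a' = 5/7 + (1/7)*sqrt(466). At the order-1 pole a set g(τ) = (τ - a)*f(τ) = [τ - 32/31] / (τ - a').
Simple pole: residue = g(a) at a = 5/7 - (1/7)*sqrt(466), which is 1/2 + (69/28892)*sqrt(466).
The factor τ**2 - 10*τ/7 - 9 splits as (τ - a)(τ - a') with a = 5/7 + (1/7)*sqrt(466), a' = 5/7 - (1/7)*sqrt(466). At the order-1 pole a set g(τ) = (τ - a)*f(τ) = [τ - 32/31] / (τ - a').
Simple pole: residue = g(a) at a = 5/7 + (1/7)*sqrt(466), which is 1/2 - (69/28892)*sqrt(466).
List the singular points by increasing real part (a conjugate pair: the negative imaginary part first).

Radius of convergence at 0: -5/7 + (1/7)*sqrt(466).
At 5/7 - (1/7)*sqrt(466): a pole of order 1; residue 1/2 + (69/28892)*sqrt(466).
At 5/7 + (1/7)*sqrt(466): a pole of order 1; residue 1/2 - (69/28892)*sqrt(466).


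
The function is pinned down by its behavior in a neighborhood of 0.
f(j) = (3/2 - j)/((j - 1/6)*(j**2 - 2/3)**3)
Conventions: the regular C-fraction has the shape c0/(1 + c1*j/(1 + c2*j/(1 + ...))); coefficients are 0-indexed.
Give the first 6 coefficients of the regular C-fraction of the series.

Taylor coefficients (expand at 0): a_0 = 243/8, a_1 = 162, a_2 = 17739/16, a_3 = 6561, a_4 = 636417/16, a_5 = 238383.
c0 = a_0 = 243/8. Peel one level at a time: if S = 1 + c*j/S' with S'(0) = 1, then c is the j-coefficient of S and S' = c*j/(S - 1).
S_1 = c0/f = 1 + (-16/3)*j + (-145/18)*j^2 + ...; c1 = -16/3.
S_2 = c1*j/(S_1 - 1) = 1 + (-145/96)*j + (6489/1024)*j^2 + ...; c2 = -145/96.
S_3 = c2*j/(S_2 - 1) = 1 + (19467/4640)*j + (413667/42050)*j^2 + ...; c3 = 19467/4640.
S_4 = c3*j/(S_3 - 1) = 1 + (-245136/104545)*j + (-883200/519841)*j^2 + ...; c4 = -245136/104545.
S_5 = c4*j/(S_4 - 1) = 1 + (-2668000/3682147)*j + ...; c5 = -2668000/3682147.

The regular C-fraction coefficients are [243/8, -16/3, -145/96, 19467/4640, -245136/104545, -2668000/3682147].
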